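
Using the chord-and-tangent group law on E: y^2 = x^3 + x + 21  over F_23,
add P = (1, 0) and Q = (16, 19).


P != Q, so use the chord formula.
s = (y2 - y1) / (x2 - x1) = (19) / (15) mod 23 = 12
x3 = s^2 - x1 - x2 mod 23 = 12^2 - 1 - 16 = 12
y3 = s (x1 - x3) - y1 mod 23 = 12 * (1 - 12) - 0 = 6

P + Q = (12, 6)


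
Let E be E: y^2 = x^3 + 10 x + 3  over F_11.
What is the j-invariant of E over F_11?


Delta = -16(4 a^3 + 27 b^2) mod 11 = 4
-1728 * (4 a)^3 = -1728 * (4*10)^3 mod 11 = 9
j = 9 * 4^(-1) mod 11 = 5

j = 5 (mod 11)


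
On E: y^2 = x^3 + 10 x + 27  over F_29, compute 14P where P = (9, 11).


k = 14 = 1110_2 (binary, LSB first: 0111)
Double-and-add from P = (9, 11):
  bit 0 = 0: acc unchanged = O
  bit 1 = 1: acc = O + (20, 22) = (20, 22)
  bit 2 = 1: acc = (20, 22) + (13, 11) = (18, 6)
  bit 3 = 1: acc = (18, 6) + (26, 17) = (10, 5)

14P = (10, 5)


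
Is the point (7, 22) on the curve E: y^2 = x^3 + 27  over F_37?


Check whether y^2 = x^3 + 0 x + 27 (mod 37) for (x, y) = (7, 22).
LHS: y^2 = 22^2 mod 37 = 3
RHS: x^3 + 0 x + 27 = 7^3 + 0*7 + 27 mod 37 = 0
LHS != RHS

No, not on the curve


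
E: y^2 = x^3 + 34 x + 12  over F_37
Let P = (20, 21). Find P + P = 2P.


Doubling: s = (3 x1^2 + a) / (2 y1)
s = (3*20^2 + 34) / (2*21) mod 37 = 10
x3 = s^2 - 2 x1 mod 37 = 10^2 - 2*20 = 23
y3 = s (x1 - x3) - y1 mod 37 = 10 * (20 - 23) - 21 = 23

2P = (23, 23)


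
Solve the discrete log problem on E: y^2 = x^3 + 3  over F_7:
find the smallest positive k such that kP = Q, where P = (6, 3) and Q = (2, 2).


Enumerate multiples of P until we hit Q = (2, 2):
  1P = (6, 3)
  2P = (4, 5)
  3P = (5, 3)
  4P = (3, 4)
  5P = (2, 5)
  6P = (1, 5)
  7P = (1, 2)
  8P = (2, 2)
Match found at i = 8.

k = 8


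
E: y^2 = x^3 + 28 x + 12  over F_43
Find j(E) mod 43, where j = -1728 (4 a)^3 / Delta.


Delta = -16(4 a^3 + 27 b^2) mod 43 = 24
-1728 * (4 a)^3 = -1728 * (4*28)^3 mod 43 = 2
j = 2 * 24^(-1) mod 43 = 18

j = 18 (mod 43)


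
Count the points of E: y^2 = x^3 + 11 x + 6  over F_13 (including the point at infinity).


For each x in F_13, count y with y^2 = x^3 + 11 x + 6 mod 13:
  x = 2: RHS = 10, y in [6, 7]  -> 2 point(s)
  x = 3: RHS = 1, y in [1, 12]  -> 2 point(s)
  x = 4: RHS = 10, y in [6, 7]  -> 2 point(s)
  x = 5: RHS = 4, y in [2, 11]  -> 2 point(s)
  x = 7: RHS = 10, y in [6, 7]  -> 2 point(s)
Affine points: 10. Add the point at infinity: total = 11.

#E(F_13) = 11


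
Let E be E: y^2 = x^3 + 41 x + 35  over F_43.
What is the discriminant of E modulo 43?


4 a^3 + 27 b^2 = 4*41^3 + 27*35^2 = 275684 + 33075 = 308759
Delta = -16 * (308759) = -4940144
Delta mod 43 = 40

Delta = 40 (mod 43)


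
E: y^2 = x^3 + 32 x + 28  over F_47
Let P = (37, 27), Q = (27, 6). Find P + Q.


P != Q, so use the chord formula.
s = (y2 - y1) / (x2 - x1) = (26) / (37) mod 47 = 35
x3 = s^2 - x1 - x2 mod 47 = 35^2 - 37 - 27 = 33
y3 = s (x1 - x3) - y1 mod 47 = 35 * (37 - 33) - 27 = 19

P + Q = (33, 19)


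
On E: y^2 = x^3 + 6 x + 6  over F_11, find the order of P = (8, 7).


Compute successive multiples of P until we hit O:
  1P = (8, 7)
  2P = (6, 4)
  3P = (2, 2)
  4P = (2, 9)
  5P = (6, 7)
  6P = (8, 4)
  7P = O

ord(P) = 7


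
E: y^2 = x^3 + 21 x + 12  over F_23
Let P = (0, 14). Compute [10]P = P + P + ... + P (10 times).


k = 10 = 1010_2 (binary, LSB first: 0101)
Double-and-add from P = (0, 14):
  bit 0 = 0: acc unchanged = O
  bit 1 = 1: acc = O + (2, 19) = (2, 19)
  bit 2 = 0: acc unchanged = (2, 19)
  bit 3 = 1: acc = (2, 19) + (6, 3) = (8, 5)

10P = (8, 5)


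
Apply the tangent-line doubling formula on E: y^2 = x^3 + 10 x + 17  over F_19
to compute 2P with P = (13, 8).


Doubling: s = (3 x1^2 + a) / (2 y1)
s = (3*13^2 + 10) / (2*8) mod 19 = 5
x3 = s^2 - 2 x1 mod 19 = 5^2 - 2*13 = 18
y3 = s (x1 - x3) - y1 mod 19 = 5 * (13 - 18) - 8 = 5

2P = (18, 5)


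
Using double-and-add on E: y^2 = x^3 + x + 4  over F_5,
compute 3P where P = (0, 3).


k = 3 = 11_2 (binary, LSB first: 11)
Double-and-add from P = (0, 3):
  bit 0 = 1: acc = O + (0, 3) = (0, 3)
  bit 1 = 1: acc = (0, 3) + (1, 1) = (3, 3)

3P = (3, 3)


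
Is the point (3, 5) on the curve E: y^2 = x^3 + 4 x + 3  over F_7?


Check whether y^2 = x^3 + 4 x + 3 (mod 7) for (x, y) = (3, 5).
LHS: y^2 = 5^2 mod 7 = 4
RHS: x^3 + 4 x + 3 = 3^3 + 4*3 + 3 mod 7 = 0
LHS != RHS

No, not on the curve


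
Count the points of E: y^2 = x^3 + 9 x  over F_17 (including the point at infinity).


For each x in F_17, count y with y^2 = x^3 + 9 x + 0 mod 17:
  x = 0: RHS = 0, y in [0]  -> 1 point(s)
  x = 2: RHS = 9, y in [3, 14]  -> 2 point(s)
  x = 4: RHS = 15, y in [7, 10]  -> 2 point(s)
  x = 5: RHS = 0, y in [0]  -> 1 point(s)
  x = 6: RHS = 15, y in [7, 10]  -> 2 point(s)
  x = 7: RHS = 15, y in [7, 10]  -> 2 point(s)
  x = 10: RHS = 2, y in [6, 11]  -> 2 point(s)
  x = 11: RHS = 2, y in [6, 11]  -> 2 point(s)
  x = 12: RHS = 0, y in [0]  -> 1 point(s)
  x = 13: RHS = 2, y in [6, 11]  -> 2 point(s)
  x = 15: RHS = 8, y in [5, 12]  -> 2 point(s)
Affine points: 19. Add the point at infinity: total = 20.

#E(F_17) = 20


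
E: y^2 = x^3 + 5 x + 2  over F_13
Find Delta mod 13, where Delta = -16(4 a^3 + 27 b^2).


4 a^3 + 27 b^2 = 4*5^3 + 27*2^2 = 500 + 108 = 608
Delta = -16 * (608) = -9728
Delta mod 13 = 9

Delta = 9 (mod 13)


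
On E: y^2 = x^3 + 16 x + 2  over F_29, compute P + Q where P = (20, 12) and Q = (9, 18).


P != Q, so use the chord formula.
s = (y2 - y1) / (x2 - x1) = (6) / (18) mod 29 = 10
x3 = s^2 - x1 - x2 mod 29 = 10^2 - 20 - 9 = 13
y3 = s (x1 - x3) - y1 mod 29 = 10 * (20 - 13) - 12 = 0

P + Q = (13, 0)


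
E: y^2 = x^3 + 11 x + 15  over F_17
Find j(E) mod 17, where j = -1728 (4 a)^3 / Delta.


Delta = -16(4 a^3 + 27 b^2) mod 17 = 9
-1728 * (4 a)^3 = -1728 * (4*11)^3 mod 17 = 16
j = 16 * 9^(-1) mod 17 = 15

j = 15 (mod 17)


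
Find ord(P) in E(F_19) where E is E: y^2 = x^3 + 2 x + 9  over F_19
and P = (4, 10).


Compute successive multiples of P until we hit O:
  1P = (4, 10)
  2P = (3, 2)
  3P = (0, 3)
  4P = (5, 12)
  5P = (14, 8)
  6P = (17, 4)
  7P = (18, 14)
  8P = (6, 3)
  ... (continuing to 23P)
  23P = O

ord(P) = 23


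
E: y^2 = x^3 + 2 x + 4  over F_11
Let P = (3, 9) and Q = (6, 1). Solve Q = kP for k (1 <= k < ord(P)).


Enumerate multiples of P until we hit Q = (6, 1):
  1P = (3, 9)
  2P = (6, 10)
  3P = (7, 8)
  4P = (10, 1)
  5P = (2, 4)
  6P = (9, 5)
  7P = (8, 9)
  8P = (0, 2)
  9P = (0, 9)
  10P = (8, 2)
  11P = (9, 6)
  12P = (2, 7)
  13P = (10, 10)
  14P = (7, 3)
  15P = (6, 1)
Match found at i = 15.

k = 15


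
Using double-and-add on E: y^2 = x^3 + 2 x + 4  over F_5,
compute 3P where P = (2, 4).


k = 3 = 11_2 (binary, LSB first: 11)
Double-and-add from P = (2, 4):
  bit 0 = 1: acc = O + (2, 4) = (2, 4)
  bit 1 = 1: acc = (2, 4) + (0, 2) = (4, 4)

3P = (4, 4)


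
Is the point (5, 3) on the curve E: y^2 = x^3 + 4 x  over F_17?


Check whether y^2 = x^3 + 4 x + 0 (mod 17) for (x, y) = (5, 3).
LHS: y^2 = 3^2 mod 17 = 9
RHS: x^3 + 4 x + 0 = 5^3 + 4*5 + 0 mod 17 = 9
LHS = RHS

Yes, on the curve


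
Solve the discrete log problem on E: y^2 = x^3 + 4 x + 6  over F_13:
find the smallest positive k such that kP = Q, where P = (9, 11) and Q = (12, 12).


Enumerate multiples of P until we hit Q = (12, 12):
  1P = (9, 11)
  2P = (8, 2)
  3P = (12, 1)
  4P = (6, 5)
  5P = (2, 3)
  6P = (11, 9)
  7P = (7, 0)
  8P = (11, 4)
  9P = (2, 10)
  10P = (6, 8)
  11P = (12, 12)
Match found at i = 11.

k = 11


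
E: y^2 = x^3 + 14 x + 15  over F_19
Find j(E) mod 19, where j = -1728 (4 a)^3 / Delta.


Delta = -16(4 a^3 + 27 b^2) mod 19 = 5
-1728 * (4 a)^3 = -1728 * (4*14)^3 mod 19 = 18
j = 18 * 5^(-1) mod 19 = 15

j = 15 (mod 19)


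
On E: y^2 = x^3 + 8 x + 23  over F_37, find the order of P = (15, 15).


Compute successive multiples of P until we hit O:
  1P = (15, 15)
  2P = (28, 6)
  3P = (19, 2)
  4P = (2, 26)
  5P = (24, 4)
  6P = (10, 20)
  7P = (13, 20)
  8P = (6, 18)
  ... (continuing to 23P)
  23P = O

ord(P) = 23


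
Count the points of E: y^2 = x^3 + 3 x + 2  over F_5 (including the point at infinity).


For each x in F_5, count y with y^2 = x^3 + 3 x + 2 mod 5:
  x = 1: RHS = 1, y in [1, 4]  -> 2 point(s)
  x = 2: RHS = 1, y in [1, 4]  -> 2 point(s)
Affine points: 4. Add the point at infinity: total = 5.

#E(F_5) = 5


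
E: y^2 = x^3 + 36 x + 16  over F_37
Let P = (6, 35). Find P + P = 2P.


Doubling: s = (3 x1^2 + a) / (2 y1)
s = (3*6^2 + 36) / (2*35) mod 37 = 1
x3 = s^2 - 2 x1 mod 37 = 1^2 - 2*6 = 26
y3 = s (x1 - x3) - y1 mod 37 = 1 * (6 - 26) - 35 = 19

2P = (26, 19)


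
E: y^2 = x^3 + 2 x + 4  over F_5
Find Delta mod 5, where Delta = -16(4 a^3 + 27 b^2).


4 a^3 + 27 b^2 = 4*2^3 + 27*4^2 = 32 + 432 = 464
Delta = -16 * (464) = -7424
Delta mod 5 = 1

Delta = 1 (mod 5)


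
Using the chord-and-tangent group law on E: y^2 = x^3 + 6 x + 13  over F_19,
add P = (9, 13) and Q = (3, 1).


P != Q, so use the chord formula.
s = (y2 - y1) / (x2 - x1) = (7) / (13) mod 19 = 2
x3 = s^2 - x1 - x2 mod 19 = 2^2 - 9 - 3 = 11
y3 = s (x1 - x3) - y1 mod 19 = 2 * (9 - 11) - 13 = 2

P + Q = (11, 2)


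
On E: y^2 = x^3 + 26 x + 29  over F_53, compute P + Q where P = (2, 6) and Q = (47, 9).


P != Q, so use the chord formula.
s = (y2 - y1) / (x2 - x1) = (3) / (45) mod 53 = 46
x3 = s^2 - x1 - x2 mod 53 = 46^2 - 2 - 47 = 0
y3 = s (x1 - x3) - y1 mod 53 = 46 * (2 - 0) - 6 = 33

P + Q = (0, 33)


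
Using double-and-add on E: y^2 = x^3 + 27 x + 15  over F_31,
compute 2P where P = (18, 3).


k = 2 = 10_2 (binary, LSB first: 01)
Double-and-add from P = (18, 3):
  bit 0 = 0: acc unchanged = O
  bit 1 = 1: acc = O + (11, 0) = (11, 0)

2P = (11, 0)


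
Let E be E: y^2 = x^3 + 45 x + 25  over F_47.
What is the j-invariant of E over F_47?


Delta = -16(4 a^3 + 27 b^2) mod 47 = 10
-1728 * (4 a)^3 = -1728 * (4*45)^3 mod 47 = 8
j = 8 * 10^(-1) mod 47 = 29

j = 29 (mod 47)


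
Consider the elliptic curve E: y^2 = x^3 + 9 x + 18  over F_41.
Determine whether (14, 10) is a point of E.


Check whether y^2 = x^3 + 9 x + 18 (mod 41) for (x, y) = (14, 10).
LHS: y^2 = 10^2 mod 41 = 18
RHS: x^3 + 9 x + 18 = 14^3 + 9*14 + 18 mod 41 = 18
LHS = RHS

Yes, on the curve


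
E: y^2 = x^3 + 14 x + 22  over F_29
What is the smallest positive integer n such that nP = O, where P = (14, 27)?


Compute successive multiples of P until we hit O:
  1P = (14, 27)
  2P = (24, 28)
  3P = (0, 15)
  4P = (11, 17)
  5P = (28, 23)
  6P = (22, 25)
  7P = (13, 9)
  8P = (7, 12)
  ... (continuing to 30P)
  30P = O

ord(P) = 30


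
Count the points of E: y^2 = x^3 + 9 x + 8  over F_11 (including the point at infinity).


For each x in F_11, count y with y^2 = x^3 + 9 x + 8 mod 11:
  x = 2: RHS = 1, y in [1, 10]  -> 2 point(s)
  x = 4: RHS = 9, y in [3, 8]  -> 2 point(s)
  x = 6: RHS = 3, y in [5, 6]  -> 2 point(s)
  x = 8: RHS = 9, y in [3, 8]  -> 2 point(s)
  x = 9: RHS = 4, y in [2, 9]  -> 2 point(s)
  x = 10: RHS = 9, y in [3, 8]  -> 2 point(s)
Affine points: 12. Add the point at infinity: total = 13.

#E(F_11) = 13


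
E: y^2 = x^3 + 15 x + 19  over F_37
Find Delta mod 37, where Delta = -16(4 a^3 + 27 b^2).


4 a^3 + 27 b^2 = 4*15^3 + 27*19^2 = 13500 + 9747 = 23247
Delta = -16 * (23247) = -371952
Delta mod 37 = 9

Delta = 9 (mod 37)


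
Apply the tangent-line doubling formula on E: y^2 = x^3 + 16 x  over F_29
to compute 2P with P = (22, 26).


Doubling: s = (3 x1^2 + a) / (2 y1)
s = (3*22^2 + 16) / (2*26) mod 29 = 26
x3 = s^2 - 2 x1 mod 29 = 26^2 - 2*22 = 23
y3 = s (x1 - x3) - y1 mod 29 = 26 * (22 - 23) - 26 = 6

2P = (23, 6)


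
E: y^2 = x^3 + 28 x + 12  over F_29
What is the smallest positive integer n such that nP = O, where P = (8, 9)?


Compute successive multiples of P until we hit O:
  1P = (8, 9)
  2P = (7, 0)
  3P = (8, 20)
  4P = O

ord(P) = 4


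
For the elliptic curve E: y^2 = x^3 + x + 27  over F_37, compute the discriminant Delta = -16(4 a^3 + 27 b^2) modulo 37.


4 a^3 + 27 b^2 = 4*1^3 + 27*27^2 = 4 + 19683 = 19687
Delta = -16 * (19687) = -314992
Delta mod 37 = 26

Delta = 26 (mod 37)


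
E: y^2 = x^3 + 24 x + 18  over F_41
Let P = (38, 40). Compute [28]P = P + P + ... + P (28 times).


k = 28 = 11100_2 (binary, LSB first: 00111)
Double-and-add from P = (38, 40):
  bit 0 = 0: acc unchanged = O
  bit 1 = 0: acc unchanged = O
  bit 2 = 1: acc = O + (0, 31) = (0, 31)
  bit 3 = 1: acc = (0, 31) + (8, 36) = (2, 19)
  bit 4 = 1: acc = (2, 19) + (34, 9) = (28, 25)

28P = (28, 25)


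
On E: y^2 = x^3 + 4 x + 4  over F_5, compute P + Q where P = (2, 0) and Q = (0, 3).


P != Q, so use the chord formula.
s = (y2 - y1) / (x2 - x1) = (3) / (3) mod 5 = 1
x3 = s^2 - x1 - x2 mod 5 = 1^2 - 2 - 0 = 4
y3 = s (x1 - x3) - y1 mod 5 = 1 * (2 - 4) - 0 = 3

P + Q = (4, 3)


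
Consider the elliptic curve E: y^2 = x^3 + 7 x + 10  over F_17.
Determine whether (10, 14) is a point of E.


Check whether y^2 = x^3 + 7 x + 10 (mod 17) for (x, y) = (10, 14).
LHS: y^2 = 14^2 mod 17 = 9
RHS: x^3 + 7 x + 10 = 10^3 + 7*10 + 10 mod 17 = 9
LHS = RHS

Yes, on the curve


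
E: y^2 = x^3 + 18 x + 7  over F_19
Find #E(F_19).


For each x in F_19, count y with y^2 = x^3 + 18 x + 7 mod 19:
  x = 0: RHS = 7, y in [8, 11]  -> 2 point(s)
  x = 1: RHS = 7, y in [8, 11]  -> 2 point(s)
  x = 7: RHS = 1, y in [1, 18]  -> 2 point(s)
  x = 8: RHS = 17, y in [6, 13]  -> 2 point(s)
  x = 9: RHS = 5, y in [9, 10]  -> 2 point(s)
  x = 10: RHS = 9, y in [3, 16]  -> 2 point(s)
  x = 11: RHS = 16, y in [4, 15]  -> 2 point(s)
  x = 13: RHS = 6, y in [5, 14]  -> 2 point(s)
  x = 14: RHS = 1, y in [1, 18]  -> 2 point(s)
  x = 15: RHS = 4, y in [2, 17]  -> 2 point(s)
  x = 17: RHS = 1, y in [1, 18]  -> 2 point(s)
  x = 18: RHS = 7, y in [8, 11]  -> 2 point(s)
Affine points: 24. Add the point at infinity: total = 25.

#E(F_19) = 25


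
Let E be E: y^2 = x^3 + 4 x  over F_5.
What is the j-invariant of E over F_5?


Delta = -16(4 a^3 + 27 b^2) mod 5 = 4
-1728 * (4 a)^3 = -1728 * (4*4)^3 mod 5 = 2
j = 2 * 4^(-1) mod 5 = 3

j = 3 (mod 5)


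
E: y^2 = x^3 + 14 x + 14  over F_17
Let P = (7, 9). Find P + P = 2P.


Doubling: s = (3 x1^2 + a) / (2 y1)
s = (3*7^2 + 14) / (2*9) mod 17 = 8
x3 = s^2 - 2 x1 mod 17 = 8^2 - 2*7 = 16
y3 = s (x1 - x3) - y1 mod 17 = 8 * (7 - 16) - 9 = 4

2P = (16, 4)


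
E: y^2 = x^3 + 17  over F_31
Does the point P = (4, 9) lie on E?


Check whether y^2 = x^3 + 0 x + 17 (mod 31) for (x, y) = (4, 9).
LHS: y^2 = 9^2 mod 31 = 19
RHS: x^3 + 0 x + 17 = 4^3 + 0*4 + 17 mod 31 = 19
LHS = RHS

Yes, on the curve


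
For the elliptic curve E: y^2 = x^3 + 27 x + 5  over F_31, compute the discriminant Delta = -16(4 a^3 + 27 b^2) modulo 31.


4 a^3 + 27 b^2 = 4*27^3 + 27*5^2 = 78732 + 675 = 79407
Delta = -16 * (79407) = -1270512
Delta mod 31 = 23

Delta = 23 (mod 31)


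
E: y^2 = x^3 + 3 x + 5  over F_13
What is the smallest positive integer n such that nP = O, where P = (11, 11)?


Compute successive multiples of P until we hit O:
  1P = (11, 11)
  2P = (1, 10)
  3P = (4, 4)
  4P = (12, 1)
  5P = (12, 12)
  6P = (4, 9)
  7P = (1, 3)
  8P = (11, 2)
  ... (continuing to 9P)
  9P = O

ord(P) = 9


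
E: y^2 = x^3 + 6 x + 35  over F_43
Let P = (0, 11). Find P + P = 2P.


Doubling: s = (3 x1^2 + a) / (2 y1)
s = (3*0^2 + 6) / (2*11) mod 43 = 12
x3 = s^2 - 2 x1 mod 43 = 12^2 - 2*0 = 15
y3 = s (x1 - x3) - y1 mod 43 = 12 * (0 - 15) - 11 = 24

2P = (15, 24)


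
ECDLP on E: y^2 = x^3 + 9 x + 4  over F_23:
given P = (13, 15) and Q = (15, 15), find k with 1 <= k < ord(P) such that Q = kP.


Enumerate multiples of P until we hit Q = (15, 15):
  1P = (13, 15)
  2P = (15, 15)
Match found at i = 2.

k = 2


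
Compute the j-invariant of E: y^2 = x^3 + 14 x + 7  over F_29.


Delta = -16(4 a^3 + 27 b^2) mod 29 = 10
-1728 * (4 a)^3 = -1728 * (4*14)^3 mod 29 = 20
j = 20 * 10^(-1) mod 29 = 2

j = 2 (mod 29)


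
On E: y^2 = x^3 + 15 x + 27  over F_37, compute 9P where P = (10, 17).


k = 9 = 1001_2 (binary, LSB first: 1001)
Double-and-add from P = (10, 17):
  bit 0 = 1: acc = O + (10, 17) = (10, 17)
  bit 1 = 0: acc unchanged = (10, 17)
  bit 2 = 0: acc unchanged = (10, 17)
  bit 3 = 1: acc = (10, 17) + (22, 4) = (9, 22)

9P = (9, 22)


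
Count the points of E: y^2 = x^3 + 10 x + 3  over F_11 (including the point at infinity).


For each x in F_11, count y with y^2 = x^3 + 10 x + 3 mod 11:
  x = 0: RHS = 3, y in [5, 6]  -> 2 point(s)
  x = 1: RHS = 3, y in [5, 6]  -> 2 point(s)
  x = 2: RHS = 9, y in [3, 8]  -> 2 point(s)
  x = 3: RHS = 5, y in [4, 7]  -> 2 point(s)
  x = 6: RHS = 4, y in [2, 9]  -> 2 point(s)
  x = 7: RHS = 9, y in [3, 8]  -> 2 point(s)
  x = 8: RHS = 1, y in [1, 10]  -> 2 point(s)
  x = 10: RHS = 3, y in [5, 6]  -> 2 point(s)
Affine points: 16. Add the point at infinity: total = 17.

#E(F_11) = 17


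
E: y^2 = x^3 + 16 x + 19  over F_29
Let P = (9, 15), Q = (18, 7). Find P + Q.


P != Q, so use the chord formula.
s = (y2 - y1) / (x2 - x1) = (21) / (9) mod 29 = 12
x3 = s^2 - x1 - x2 mod 29 = 12^2 - 9 - 18 = 1
y3 = s (x1 - x3) - y1 mod 29 = 12 * (9 - 1) - 15 = 23

P + Q = (1, 23)


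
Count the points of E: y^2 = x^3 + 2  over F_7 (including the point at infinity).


For each x in F_7, count y with y^2 = x^3 + 0 x + 2 mod 7:
  x = 0: RHS = 2, y in [3, 4]  -> 2 point(s)
  x = 3: RHS = 1, y in [1, 6]  -> 2 point(s)
  x = 5: RHS = 1, y in [1, 6]  -> 2 point(s)
  x = 6: RHS = 1, y in [1, 6]  -> 2 point(s)
Affine points: 8. Add the point at infinity: total = 9.

#E(F_7) = 9


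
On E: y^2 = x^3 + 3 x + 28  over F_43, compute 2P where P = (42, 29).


Doubling: s = (3 x1^2 + a) / (2 y1)
s = (3*42^2 + 3) / (2*29) mod 43 = 9
x3 = s^2 - 2 x1 mod 43 = 9^2 - 2*42 = 40
y3 = s (x1 - x3) - y1 mod 43 = 9 * (42 - 40) - 29 = 32

2P = (40, 32)


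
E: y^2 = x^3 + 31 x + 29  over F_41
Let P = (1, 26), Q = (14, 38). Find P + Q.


P != Q, so use the chord formula.
s = (y2 - y1) / (x2 - x1) = (12) / (13) mod 41 = 23
x3 = s^2 - x1 - x2 mod 41 = 23^2 - 1 - 14 = 22
y3 = s (x1 - x3) - y1 mod 41 = 23 * (1 - 22) - 26 = 24

P + Q = (22, 24)


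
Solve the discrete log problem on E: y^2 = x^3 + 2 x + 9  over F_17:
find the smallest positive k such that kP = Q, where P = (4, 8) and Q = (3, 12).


Enumerate multiples of P until we hit Q = (3, 12):
  1P = (4, 8)
  2P = (10, 3)
  3P = (7, 3)
  4P = (5, 5)
  5P = (0, 14)
  6P = (11, 11)
  7P = (6, 13)
  8P = (9, 5)
  9P = (3, 5)
  10P = (2, 15)
  11P = (2, 2)
  12P = (3, 12)
Match found at i = 12.

k = 12


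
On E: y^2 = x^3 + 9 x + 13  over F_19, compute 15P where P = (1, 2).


k = 15 = 1111_2 (binary, LSB first: 1111)
Double-and-add from P = (1, 2):
  bit 0 = 1: acc = O + (1, 2) = (1, 2)
  bit 1 = 1: acc = (1, 2) + (7, 18) = (16, 15)
  bit 2 = 1: acc = (16, 15) + (9, 5) = (10, 18)
  bit 3 = 1: acc = (10, 18) + (6, 6) = (12, 14)

15P = (12, 14)


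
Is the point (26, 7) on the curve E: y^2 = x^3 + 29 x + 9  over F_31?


Check whether y^2 = x^3 + 29 x + 9 (mod 31) for (x, y) = (26, 7).
LHS: y^2 = 7^2 mod 31 = 18
RHS: x^3 + 29 x + 9 = 26^3 + 29*26 + 9 mod 31 = 18
LHS = RHS

Yes, on the curve


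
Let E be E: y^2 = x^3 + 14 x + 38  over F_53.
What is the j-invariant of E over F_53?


Delta = -16(4 a^3 + 27 b^2) mod 53 = 28
-1728 * (4 a)^3 = -1728 * (4*14)^3 mod 53 = 37
j = 37 * 28^(-1) mod 53 = 7

j = 7 (mod 53)


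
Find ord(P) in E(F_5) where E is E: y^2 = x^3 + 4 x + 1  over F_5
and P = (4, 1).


Compute successive multiples of P until we hit O:
  1P = (4, 1)
  2P = (3, 0)
  3P = (4, 4)
  4P = O

ord(P) = 4


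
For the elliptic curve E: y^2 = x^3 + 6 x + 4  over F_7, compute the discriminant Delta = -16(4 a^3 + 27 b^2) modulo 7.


4 a^3 + 27 b^2 = 4*6^3 + 27*4^2 = 864 + 432 = 1296
Delta = -16 * (1296) = -20736
Delta mod 7 = 5

Delta = 5 (mod 7)


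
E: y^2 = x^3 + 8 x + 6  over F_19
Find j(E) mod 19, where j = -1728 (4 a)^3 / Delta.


Delta = -16(4 a^3 + 27 b^2) mod 19 = 16
-1728 * (4 a)^3 = -1728 * (4*8)^3 mod 19 = 12
j = 12 * 16^(-1) mod 19 = 15

j = 15 (mod 19)


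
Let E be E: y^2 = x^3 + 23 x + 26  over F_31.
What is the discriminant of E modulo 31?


4 a^3 + 27 b^2 = 4*23^3 + 27*26^2 = 48668 + 18252 = 66920
Delta = -16 * (66920) = -1070720
Delta mod 31 = 20

Delta = 20 (mod 31)


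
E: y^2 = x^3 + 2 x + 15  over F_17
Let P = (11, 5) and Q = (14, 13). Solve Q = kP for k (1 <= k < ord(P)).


Enumerate multiples of P until we hit Q = (14, 13):
  1P = (11, 5)
  2P = (14, 13)
Match found at i = 2.

k = 2


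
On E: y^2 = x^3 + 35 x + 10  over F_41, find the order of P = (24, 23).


Compute successive multiples of P until we hit O:
  1P = (24, 23)
  2P = (34, 18)
  3P = (14, 13)
  4P = (4, 38)
  5P = (11, 39)
  6P = (8, 33)
  7P = (19, 20)
  8P = (0, 16)
  ... (continuing to 37P)
  37P = O

ord(P) = 37


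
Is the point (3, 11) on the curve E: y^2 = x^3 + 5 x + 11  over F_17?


Check whether y^2 = x^3 + 5 x + 11 (mod 17) for (x, y) = (3, 11).
LHS: y^2 = 11^2 mod 17 = 2
RHS: x^3 + 5 x + 11 = 3^3 + 5*3 + 11 mod 17 = 2
LHS = RHS

Yes, on the curve


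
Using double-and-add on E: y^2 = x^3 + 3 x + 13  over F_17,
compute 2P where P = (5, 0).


k = 2 = 10_2 (binary, LSB first: 01)
Double-and-add from P = (5, 0):
  bit 0 = 0: acc unchanged = O
  bit 1 = 1: acc = O + O = O

2P = O


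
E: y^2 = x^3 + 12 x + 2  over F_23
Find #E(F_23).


For each x in F_23, count y with y^2 = x^3 + 12 x + 2 mod 23:
  x = 0: RHS = 2, y in [5, 18]  -> 2 point(s)
  x = 5: RHS = 3, y in [7, 16]  -> 2 point(s)
  x = 8: RHS = 12, y in [9, 14]  -> 2 point(s)
  x = 10: RHS = 18, y in [8, 15]  -> 2 point(s)
  x = 11: RHS = 16, y in [4, 19]  -> 2 point(s)
  x = 13: RHS = 9, y in [3, 20]  -> 2 point(s)
  x = 14: RHS = 16, y in [4, 19]  -> 2 point(s)
  x = 16: RHS = 12, y in [9, 14]  -> 2 point(s)
  x = 17: RHS = 13, y in [6, 17]  -> 2 point(s)
  x = 18: RHS = 1, y in [1, 22]  -> 2 point(s)
  x = 20: RHS = 8, y in [10, 13]  -> 2 point(s)
  x = 21: RHS = 16, y in [4, 19]  -> 2 point(s)
  x = 22: RHS = 12, y in [9, 14]  -> 2 point(s)
Affine points: 26. Add the point at infinity: total = 27.

#E(F_23) = 27


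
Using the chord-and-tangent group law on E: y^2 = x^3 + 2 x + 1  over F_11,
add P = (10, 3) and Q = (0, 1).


P != Q, so use the chord formula.
s = (y2 - y1) / (x2 - x1) = (9) / (1) mod 11 = 9
x3 = s^2 - x1 - x2 mod 11 = 9^2 - 10 - 0 = 5
y3 = s (x1 - x3) - y1 mod 11 = 9 * (10 - 5) - 3 = 9

P + Q = (5, 9)


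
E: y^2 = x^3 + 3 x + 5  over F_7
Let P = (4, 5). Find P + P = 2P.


Doubling: s = (3 x1^2 + a) / (2 y1)
s = (3*4^2 + 3) / (2*5) mod 7 = 3
x3 = s^2 - 2 x1 mod 7 = 3^2 - 2*4 = 1
y3 = s (x1 - x3) - y1 mod 7 = 3 * (4 - 1) - 5 = 4

2P = (1, 4)


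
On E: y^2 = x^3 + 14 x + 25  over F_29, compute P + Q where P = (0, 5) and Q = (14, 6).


P != Q, so use the chord formula.
s = (y2 - y1) / (x2 - x1) = (1) / (14) mod 29 = 27
x3 = s^2 - x1 - x2 mod 29 = 27^2 - 0 - 14 = 19
y3 = s (x1 - x3) - y1 mod 29 = 27 * (0 - 19) - 5 = 4

P + Q = (19, 4)


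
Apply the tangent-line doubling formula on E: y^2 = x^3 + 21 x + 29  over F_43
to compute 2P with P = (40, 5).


Doubling: s = (3 x1^2 + a) / (2 y1)
s = (3*40^2 + 21) / (2*5) mod 43 = 22
x3 = s^2 - 2 x1 mod 43 = 22^2 - 2*40 = 17
y3 = s (x1 - x3) - y1 mod 43 = 22 * (40 - 17) - 5 = 28

2P = (17, 28)


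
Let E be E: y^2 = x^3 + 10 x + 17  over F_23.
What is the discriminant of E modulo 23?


4 a^3 + 27 b^2 = 4*10^3 + 27*17^2 = 4000 + 7803 = 11803
Delta = -16 * (11803) = -188848
Delta mod 23 = 5

Delta = 5 (mod 23)


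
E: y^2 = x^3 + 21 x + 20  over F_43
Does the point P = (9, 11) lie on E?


Check whether y^2 = x^3 + 21 x + 20 (mod 43) for (x, y) = (9, 11).
LHS: y^2 = 11^2 mod 43 = 35
RHS: x^3 + 21 x + 20 = 9^3 + 21*9 + 20 mod 43 = 35
LHS = RHS

Yes, on the curve


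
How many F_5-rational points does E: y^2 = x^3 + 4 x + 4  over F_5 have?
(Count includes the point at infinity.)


For each x in F_5, count y with y^2 = x^3 + 4 x + 4 mod 5:
  x = 0: RHS = 4, y in [2, 3]  -> 2 point(s)
  x = 1: RHS = 4, y in [2, 3]  -> 2 point(s)
  x = 2: RHS = 0, y in [0]  -> 1 point(s)
  x = 4: RHS = 4, y in [2, 3]  -> 2 point(s)
Affine points: 7. Add the point at infinity: total = 8.

#E(F_5) = 8


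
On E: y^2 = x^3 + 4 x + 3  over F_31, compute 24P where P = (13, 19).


k = 24 = 11000_2 (binary, LSB first: 00011)
Double-and-add from P = (13, 19):
  bit 0 = 0: acc unchanged = O
  bit 1 = 0: acc unchanged = O
  bit 2 = 0: acc unchanged = O
  bit 3 = 1: acc = O + (16, 3) = (16, 3)
  bit 4 = 1: acc = (16, 3) + (7, 8) = (24, 29)

24P = (24, 29)


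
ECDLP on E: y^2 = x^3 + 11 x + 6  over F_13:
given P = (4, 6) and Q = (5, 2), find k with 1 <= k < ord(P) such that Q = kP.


Enumerate multiples of P until we hit Q = (5, 2):
  1P = (4, 6)
  2P = (2, 6)
  3P = (7, 7)
  4P = (5, 11)
  5P = (3, 12)
  6P = (3, 1)
  7P = (5, 2)
Match found at i = 7.

k = 7


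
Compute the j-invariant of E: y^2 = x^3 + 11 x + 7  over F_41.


Delta = -16(4 a^3 + 27 b^2) mod 41 = 2
-1728 * (4 a)^3 = -1728 * (4*11)^3 mod 41 = 2
j = 2 * 2^(-1) mod 41 = 1

j = 1 (mod 41)


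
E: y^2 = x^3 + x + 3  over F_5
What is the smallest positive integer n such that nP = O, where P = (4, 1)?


Compute successive multiples of P until we hit O:
  1P = (4, 1)
  2P = (1, 0)
  3P = (4, 4)
  4P = O

ord(P) = 4


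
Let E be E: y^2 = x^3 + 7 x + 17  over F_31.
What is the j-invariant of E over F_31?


Delta = -16(4 a^3 + 27 b^2) mod 31 = 16
-1728 * (4 a)^3 = -1728 * (4*7)^3 mod 31 = 1
j = 1 * 16^(-1) mod 31 = 2

j = 2 (mod 31)


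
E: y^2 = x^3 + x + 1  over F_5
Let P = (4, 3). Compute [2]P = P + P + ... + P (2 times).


k = 2 = 10_2 (binary, LSB first: 01)
Double-and-add from P = (4, 3):
  bit 0 = 0: acc unchanged = O
  bit 1 = 1: acc = O + (3, 1) = (3, 1)

2P = (3, 1)


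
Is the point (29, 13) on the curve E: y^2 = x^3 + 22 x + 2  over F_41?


Check whether y^2 = x^3 + 22 x + 2 (mod 41) for (x, y) = (29, 13).
LHS: y^2 = 13^2 mod 41 = 5
RHS: x^3 + 22 x + 2 = 29^3 + 22*29 + 2 mod 41 = 19
LHS != RHS

No, not on the curve


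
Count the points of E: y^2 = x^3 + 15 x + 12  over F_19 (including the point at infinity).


For each x in F_19, count y with y^2 = x^3 + 15 x + 12 mod 19:
  x = 1: RHS = 9, y in [3, 16]  -> 2 point(s)
  x = 7: RHS = 4, y in [2, 17]  -> 2 point(s)
  x = 8: RHS = 17, y in [6, 13]  -> 2 point(s)
  x = 11: RHS = 7, y in [8, 11]  -> 2 point(s)
  x = 12: RHS = 1, y in [1, 18]  -> 2 point(s)
  x = 16: RHS = 16, y in [4, 15]  -> 2 point(s)
Affine points: 12. Add the point at infinity: total = 13.

#E(F_19) = 13


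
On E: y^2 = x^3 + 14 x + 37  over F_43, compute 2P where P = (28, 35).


Doubling: s = (3 x1^2 + a) / (2 y1)
s = (3*28^2 + 14) / (2*35) mod 43 = 8
x3 = s^2 - 2 x1 mod 43 = 8^2 - 2*28 = 8
y3 = s (x1 - x3) - y1 mod 43 = 8 * (28 - 8) - 35 = 39

2P = (8, 39)


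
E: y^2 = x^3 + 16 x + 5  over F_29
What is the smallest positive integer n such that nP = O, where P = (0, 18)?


Compute successive multiples of P until we hit O:
  1P = (0, 18)
  2P = (7, 24)
  3P = (18, 8)
  4P = (2, 25)
  5P = (3, 15)
  6P = (27, 9)
  7P = (15, 16)
  8P = (1, 15)
  ... (continuing to 33P)
  33P = O

ord(P) = 33


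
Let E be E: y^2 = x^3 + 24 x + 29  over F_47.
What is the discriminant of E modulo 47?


4 a^3 + 27 b^2 = 4*24^3 + 27*29^2 = 55296 + 22707 = 78003
Delta = -16 * (78003) = -1248048
Delta mod 47 = 37

Delta = 37 (mod 47)


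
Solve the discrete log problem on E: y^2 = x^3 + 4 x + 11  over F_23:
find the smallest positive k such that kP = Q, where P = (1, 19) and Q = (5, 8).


Enumerate multiples of P until we hit Q = (5, 8):
  1P = (1, 19)
  2P = (2, 2)
  3P = (10, 19)
  4P = (12, 4)
  5P = (13, 12)
  6P = (21, 8)
  7P = (17, 22)
  8P = (8, 7)
  9P = (16, 10)
  10P = (22, 12)
  11P = (18, 2)
  12P = (5, 8)
Match found at i = 12.

k = 12


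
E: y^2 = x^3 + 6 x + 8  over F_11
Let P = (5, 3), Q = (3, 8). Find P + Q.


P != Q, so use the chord formula.
s = (y2 - y1) / (x2 - x1) = (5) / (9) mod 11 = 3
x3 = s^2 - x1 - x2 mod 11 = 3^2 - 5 - 3 = 1
y3 = s (x1 - x3) - y1 mod 11 = 3 * (5 - 1) - 3 = 9

P + Q = (1, 9)


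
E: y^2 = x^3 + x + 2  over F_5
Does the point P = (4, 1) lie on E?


Check whether y^2 = x^3 + 1 x + 2 (mod 5) for (x, y) = (4, 1).
LHS: y^2 = 1^2 mod 5 = 1
RHS: x^3 + 1 x + 2 = 4^3 + 1*4 + 2 mod 5 = 0
LHS != RHS

No, not on the curve


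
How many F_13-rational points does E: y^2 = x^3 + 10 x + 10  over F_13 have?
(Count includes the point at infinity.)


For each x in F_13, count y with y^2 = x^3 + 10 x + 10 mod 13:
  x = 0: RHS = 10, y in [6, 7]  -> 2 point(s)
  x = 2: RHS = 12, y in [5, 8]  -> 2 point(s)
  x = 4: RHS = 10, y in [6, 7]  -> 2 point(s)
  x = 5: RHS = 3, y in [4, 9]  -> 2 point(s)
  x = 6: RHS = 0, y in [0]  -> 1 point(s)
  x = 8: RHS = 4, y in [2, 11]  -> 2 point(s)
  x = 9: RHS = 10, y in [6, 7]  -> 2 point(s)
  x = 12: RHS = 12, y in [5, 8]  -> 2 point(s)
Affine points: 15. Add the point at infinity: total = 16.

#E(F_13) = 16


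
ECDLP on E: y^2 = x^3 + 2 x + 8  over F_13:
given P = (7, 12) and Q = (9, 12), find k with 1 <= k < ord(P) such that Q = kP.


Enumerate multiples of P until we hit Q = (9, 12):
  1P = (7, 12)
  2P = (8, 4)
  3P = (10, 12)
  4P = (9, 1)
  5P = (11, 10)
  6P = (5, 0)
  7P = (11, 3)
  8P = (9, 12)
Match found at i = 8.

k = 8


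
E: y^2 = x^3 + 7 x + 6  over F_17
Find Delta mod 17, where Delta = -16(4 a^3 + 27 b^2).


4 a^3 + 27 b^2 = 4*7^3 + 27*6^2 = 1372 + 972 = 2344
Delta = -16 * (2344) = -37504
Delta mod 17 = 15

Delta = 15 (mod 17)


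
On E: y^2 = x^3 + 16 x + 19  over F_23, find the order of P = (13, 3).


Compute successive multiples of P until we hit O:
  1P = (13, 3)
  2P = (21, 5)
  3P = (2, 17)
  4P = (10, 12)
  5P = (9, 8)
  6P = (4, 3)
  7P = (6, 20)
  8P = (16, 1)
  ... (continuing to 32P)
  32P = O

ord(P) = 32


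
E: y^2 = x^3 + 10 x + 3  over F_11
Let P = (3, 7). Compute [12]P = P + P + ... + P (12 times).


k = 12 = 1100_2 (binary, LSB first: 0011)
Double-and-add from P = (3, 7):
  bit 0 = 0: acc unchanged = O
  bit 1 = 0: acc unchanged = O
  bit 2 = 1: acc = O + (10, 6) = (10, 6)
  bit 3 = 1: acc = (10, 6) + (6, 2) = (7, 8)

12P = (7, 8)


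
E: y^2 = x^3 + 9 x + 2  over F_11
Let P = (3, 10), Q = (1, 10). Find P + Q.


P != Q, so use the chord formula.
s = (y2 - y1) / (x2 - x1) = (0) / (9) mod 11 = 0
x3 = s^2 - x1 - x2 mod 11 = 0^2 - 3 - 1 = 7
y3 = s (x1 - x3) - y1 mod 11 = 0 * (3 - 7) - 10 = 1

P + Q = (7, 1)


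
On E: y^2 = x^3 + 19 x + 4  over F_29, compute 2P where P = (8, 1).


Doubling: s = (3 x1^2 + a) / (2 y1)
s = (3*8^2 + 19) / (2*1) mod 29 = 4
x3 = s^2 - 2 x1 mod 29 = 4^2 - 2*8 = 0
y3 = s (x1 - x3) - y1 mod 29 = 4 * (8 - 0) - 1 = 2

2P = (0, 2)


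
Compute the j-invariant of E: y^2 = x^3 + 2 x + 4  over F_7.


Delta = -16(4 a^3 + 27 b^2) mod 7 = 3
-1728 * (4 a)^3 = -1728 * (4*2)^3 mod 7 = 1
j = 1 * 3^(-1) mod 7 = 5

j = 5 (mod 7)


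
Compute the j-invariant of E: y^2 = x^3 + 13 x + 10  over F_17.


Delta = -16(4 a^3 + 27 b^2) mod 17 = 13
-1728 * (4 a)^3 = -1728 * (4*13)^3 mod 17 = 6
j = 6 * 13^(-1) mod 17 = 7

j = 7 (mod 17)


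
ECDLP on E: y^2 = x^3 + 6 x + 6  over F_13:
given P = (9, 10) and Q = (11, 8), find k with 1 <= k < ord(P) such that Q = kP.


Enumerate multiples of P until we hit Q = (11, 8):
  1P = (9, 10)
  2P = (11, 8)
Match found at i = 2.

k = 2


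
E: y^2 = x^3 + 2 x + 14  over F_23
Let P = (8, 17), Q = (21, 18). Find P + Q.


P != Q, so use the chord formula.
s = (y2 - y1) / (x2 - x1) = (1) / (13) mod 23 = 16
x3 = s^2 - x1 - x2 mod 23 = 16^2 - 8 - 21 = 20
y3 = s (x1 - x3) - y1 mod 23 = 16 * (8 - 20) - 17 = 21

P + Q = (20, 21)


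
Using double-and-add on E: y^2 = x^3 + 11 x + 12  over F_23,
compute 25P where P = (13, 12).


k = 25 = 11001_2 (binary, LSB first: 10011)
Double-and-add from P = (13, 12):
  bit 0 = 1: acc = O + (13, 12) = (13, 12)
  bit 1 = 0: acc unchanged = (13, 12)
  bit 2 = 0: acc unchanged = (13, 12)
  bit 3 = 1: acc = (13, 12) + (12, 3) = (10, 15)
  bit 4 = 1: acc = (10, 15) + (0, 9) = (6, 15)

25P = (6, 15)


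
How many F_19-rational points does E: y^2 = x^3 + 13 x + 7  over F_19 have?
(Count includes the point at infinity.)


For each x in F_19, count y with y^2 = x^3 + 13 x + 7 mod 19:
  x = 0: RHS = 7, y in [8, 11]  -> 2 point(s)
  x = 3: RHS = 16, y in [4, 15]  -> 2 point(s)
  x = 4: RHS = 9, y in [3, 16]  -> 2 point(s)
  x = 5: RHS = 7, y in [8, 11]  -> 2 point(s)
  x = 6: RHS = 16, y in [4, 15]  -> 2 point(s)
  x = 7: RHS = 4, y in [2, 17]  -> 2 point(s)
  x = 9: RHS = 17, y in [6, 13]  -> 2 point(s)
  x = 10: RHS = 16, y in [4, 15]  -> 2 point(s)
  x = 13: RHS = 17, y in [6, 13]  -> 2 point(s)
  x = 14: RHS = 7, y in [8, 11]  -> 2 point(s)
  x = 15: RHS = 5, y in [9, 10]  -> 2 point(s)
  x = 16: RHS = 17, y in [6, 13]  -> 2 point(s)
  x = 17: RHS = 11, y in [7, 12]  -> 2 point(s)
Affine points: 26. Add the point at infinity: total = 27.

#E(F_19) = 27


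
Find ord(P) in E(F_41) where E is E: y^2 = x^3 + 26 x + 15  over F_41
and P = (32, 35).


Compute successive multiples of P until we hit O:
  1P = (32, 35)
  2P = (10, 39)
  3P = (38, 22)
  4P = (11, 22)
  5P = (18, 1)
  6P = (22, 1)
  7P = (33, 19)
  8P = (27, 8)
  ... (continuing to 39P)
  39P = O

ord(P) = 39


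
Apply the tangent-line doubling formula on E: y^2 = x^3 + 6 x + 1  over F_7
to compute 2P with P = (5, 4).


Doubling: s = (3 x1^2 + a) / (2 y1)
s = (3*5^2 + 6) / (2*4) mod 7 = 4
x3 = s^2 - 2 x1 mod 7 = 4^2 - 2*5 = 6
y3 = s (x1 - x3) - y1 mod 7 = 4 * (5 - 6) - 4 = 6

2P = (6, 6)


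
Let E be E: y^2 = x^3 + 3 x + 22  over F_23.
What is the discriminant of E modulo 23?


4 a^3 + 27 b^2 = 4*3^3 + 27*22^2 = 108 + 13068 = 13176
Delta = -16 * (13176) = -210816
Delta mod 23 = 2

Delta = 2 (mod 23)


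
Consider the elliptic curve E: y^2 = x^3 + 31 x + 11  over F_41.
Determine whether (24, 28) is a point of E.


Check whether y^2 = x^3 + 31 x + 11 (mod 41) for (x, y) = (24, 28).
LHS: y^2 = 28^2 mod 41 = 5
RHS: x^3 + 31 x + 11 = 24^3 + 31*24 + 11 mod 41 = 24
LHS != RHS

No, not on the curve


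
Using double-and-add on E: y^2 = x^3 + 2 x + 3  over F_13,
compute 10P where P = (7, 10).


k = 10 = 1010_2 (binary, LSB first: 0101)
Double-and-add from P = (7, 10):
  bit 0 = 0: acc unchanged = O
  bit 1 = 1: acc = O + (0, 9) = (0, 9)
  bit 2 = 0: acc unchanged = (0, 9)
  bit 3 = 1: acc = (0, 9) + (11, 2) = (11, 11)

10P = (11, 11)


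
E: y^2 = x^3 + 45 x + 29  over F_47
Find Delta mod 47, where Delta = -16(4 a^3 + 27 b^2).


4 a^3 + 27 b^2 = 4*45^3 + 27*29^2 = 364500 + 22707 = 387207
Delta = -16 * (387207) = -6195312
Delta mod 47 = 40

Delta = 40 (mod 47)


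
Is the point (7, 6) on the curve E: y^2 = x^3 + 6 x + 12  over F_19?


Check whether y^2 = x^3 + 6 x + 12 (mod 19) for (x, y) = (7, 6).
LHS: y^2 = 6^2 mod 19 = 17
RHS: x^3 + 6 x + 12 = 7^3 + 6*7 + 12 mod 19 = 17
LHS = RHS

Yes, on the curve


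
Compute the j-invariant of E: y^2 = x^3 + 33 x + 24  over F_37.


Delta = -16(4 a^3 + 27 b^2) mod 37 = 19
-1728 * (4 a)^3 = -1728 * (4*33)^3 mod 37 = 10
j = 10 * 19^(-1) mod 37 = 20

j = 20 (mod 37)


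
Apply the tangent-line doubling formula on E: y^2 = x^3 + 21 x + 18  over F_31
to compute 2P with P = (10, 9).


Doubling: s = (3 x1^2 + a) / (2 y1)
s = (3*10^2 + 21) / (2*9) mod 31 = 23
x3 = s^2 - 2 x1 mod 31 = 23^2 - 2*10 = 13
y3 = s (x1 - x3) - y1 mod 31 = 23 * (10 - 13) - 9 = 15

2P = (13, 15)


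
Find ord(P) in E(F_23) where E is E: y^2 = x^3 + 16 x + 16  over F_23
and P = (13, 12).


Compute successive multiples of P until we hit O:
  1P = (13, 12)
  2P = (10, 16)
  3P = (12, 2)
  4P = (6, 12)
  5P = (4, 11)
  6P = (8, 9)
  7P = (18, 8)
  8P = (0, 19)
  ... (continuing to 21P)
  21P = O

ord(P) = 21


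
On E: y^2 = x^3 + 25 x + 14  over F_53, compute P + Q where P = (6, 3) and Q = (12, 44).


P != Q, so use the chord formula.
s = (y2 - y1) / (x2 - x1) = (41) / (6) mod 53 = 51
x3 = s^2 - x1 - x2 mod 53 = 51^2 - 6 - 12 = 39
y3 = s (x1 - x3) - y1 mod 53 = 51 * (6 - 39) - 3 = 10

P + Q = (39, 10)


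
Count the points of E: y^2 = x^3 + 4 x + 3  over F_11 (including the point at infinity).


For each x in F_11, count y with y^2 = x^3 + 4 x + 3 mod 11:
  x = 0: RHS = 3, y in [5, 6]  -> 2 point(s)
  x = 3: RHS = 9, y in [3, 8]  -> 2 point(s)
  x = 5: RHS = 5, y in [4, 7]  -> 2 point(s)
  x = 6: RHS = 1, y in [1, 10]  -> 2 point(s)
  x = 7: RHS = 0, y in [0]  -> 1 point(s)
  x = 9: RHS = 9, y in [3, 8]  -> 2 point(s)
  x = 10: RHS = 9, y in [3, 8]  -> 2 point(s)
Affine points: 13. Add the point at infinity: total = 14.

#E(F_11) = 14


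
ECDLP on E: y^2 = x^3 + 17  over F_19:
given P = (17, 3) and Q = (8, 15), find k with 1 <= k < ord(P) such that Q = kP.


Enumerate multiples of P until we hit Q = (8, 15):
  1P = (17, 3)
  2P = (8, 15)
Match found at i = 2.

k = 2


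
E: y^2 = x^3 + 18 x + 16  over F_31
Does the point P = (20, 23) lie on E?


Check whether y^2 = x^3 + 18 x + 16 (mod 31) for (x, y) = (20, 23).
LHS: y^2 = 23^2 mod 31 = 2
RHS: x^3 + 18 x + 16 = 20^3 + 18*20 + 16 mod 31 = 6
LHS != RHS

No, not on the curve


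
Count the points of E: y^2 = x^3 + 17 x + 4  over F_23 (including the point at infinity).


For each x in F_23, count y with y^2 = x^3 + 17 x + 4 mod 23:
  x = 0: RHS = 4, y in [2, 21]  -> 2 point(s)
  x = 2: RHS = 0, y in [0]  -> 1 point(s)
  x = 3: RHS = 13, y in [6, 17]  -> 2 point(s)
  x = 6: RHS = 0, y in [0]  -> 1 point(s)
  x = 7: RHS = 6, y in [11, 12]  -> 2 point(s)
  x = 8: RHS = 8, y in [10, 13]  -> 2 point(s)
  x = 9: RHS = 12, y in [9, 14]  -> 2 point(s)
  x = 10: RHS = 1, y in [1, 22]  -> 2 point(s)
  x = 11: RHS = 4, y in [2, 21]  -> 2 point(s)
  x = 12: RHS = 4, y in [2, 21]  -> 2 point(s)
  x = 15: RHS = 0, y in [0]  -> 1 point(s)
  x = 16: RHS = 2, y in [5, 18]  -> 2 point(s)
  x = 17: RHS = 8, y in [10, 13]  -> 2 point(s)
  x = 18: RHS = 1, y in [1, 22]  -> 2 point(s)
  x = 20: RHS = 18, y in [8, 15]  -> 2 point(s)
  x = 21: RHS = 8, y in [10, 13]  -> 2 point(s)
  x = 22: RHS = 9, y in [3, 20]  -> 2 point(s)
Affine points: 31. Add the point at infinity: total = 32.

#E(F_23) = 32


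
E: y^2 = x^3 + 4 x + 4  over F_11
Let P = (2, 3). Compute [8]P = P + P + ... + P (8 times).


k = 8 = 1000_2 (binary, LSB first: 0001)
Double-and-add from P = (2, 3):
  bit 0 = 0: acc unchanged = O
  bit 1 = 0: acc unchanged = O
  bit 2 = 0: acc unchanged = O
  bit 3 = 1: acc = O + (1, 3) = (1, 3)

8P = (1, 3)


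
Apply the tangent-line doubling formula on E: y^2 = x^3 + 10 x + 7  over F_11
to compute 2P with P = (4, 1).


Doubling: s = (3 x1^2 + a) / (2 y1)
s = (3*4^2 + 10) / (2*1) mod 11 = 7
x3 = s^2 - 2 x1 mod 11 = 7^2 - 2*4 = 8
y3 = s (x1 - x3) - y1 mod 11 = 7 * (4 - 8) - 1 = 4

2P = (8, 4)


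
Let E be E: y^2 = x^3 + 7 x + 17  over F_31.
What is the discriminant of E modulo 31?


4 a^3 + 27 b^2 = 4*7^3 + 27*17^2 = 1372 + 7803 = 9175
Delta = -16 * (9175) = -146800
Delta mod 31 = 16

Delta = 16 (mod 31)


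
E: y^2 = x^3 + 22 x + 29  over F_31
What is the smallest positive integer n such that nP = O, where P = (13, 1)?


Compute successive multiples of P until we hit O:
  1P = (13, 1)
  2P = (6, 6)
  3P = (22, 1)
  4P = (27, 30)
  5P = (10, 3)
  6P = (5, 4)
  7P = (2, 22)
  8P = (24, 20)
  ... (continuing to 25P)
  25P = O

ord(P) = 25


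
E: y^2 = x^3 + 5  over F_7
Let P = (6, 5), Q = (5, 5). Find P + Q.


P != Q, so use the chord formula.
s = (y2 - y1) / (x2 - x1) = (0) / (6) mod 7 = 0
x3 = s^2 - x1 - x2 mod 7 = 0^2 - 6 - 5 = 3
y3 = s (x1 - x3) - y1 mod 7 = 0 * (6 - 3) - 5 = 2

P + Q = (3, 2)


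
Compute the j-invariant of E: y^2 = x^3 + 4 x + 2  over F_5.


Delta = -16(4 a^3 + 27 b^2) mod 5 = 1
-1728 * (4 a)^3 = -1728 * (4*4)^3 mod 5 = 2
j = 2 * 1^(-1) mod 5 = 2

j = 2 (mod 5)


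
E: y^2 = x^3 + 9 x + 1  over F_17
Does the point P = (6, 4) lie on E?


Check whether y^2 = x^3 + 9 x + 1 (mod 17) for (x, y) = (6, 4).
LHS: y^2 = 4^2 mod 17 = 16
RHS: x^3 + 9 x + 1 = 6^3 + 9*6 + 1 mod 17 = 16
LHS = RHS

Yes, on the curve
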